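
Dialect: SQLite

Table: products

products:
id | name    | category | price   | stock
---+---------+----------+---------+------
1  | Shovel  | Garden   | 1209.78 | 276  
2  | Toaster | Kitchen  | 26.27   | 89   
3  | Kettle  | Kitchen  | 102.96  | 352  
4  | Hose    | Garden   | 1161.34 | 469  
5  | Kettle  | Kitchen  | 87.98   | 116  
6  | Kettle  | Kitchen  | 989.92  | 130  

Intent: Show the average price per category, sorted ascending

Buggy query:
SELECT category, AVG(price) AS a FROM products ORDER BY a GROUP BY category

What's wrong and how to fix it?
Bug: GROUP BY must precede ORDER BY

Fix: Reorder: SELECT … FROM … GROUP BY … ORDER BY …

Corrected query:
SELECT category, AVG(price) AS a FROM products GROUP BY category ORDER BY a

Result:
category | a       
---------+---------
Kitchen  | 301.7825
Garden   | 1185.56 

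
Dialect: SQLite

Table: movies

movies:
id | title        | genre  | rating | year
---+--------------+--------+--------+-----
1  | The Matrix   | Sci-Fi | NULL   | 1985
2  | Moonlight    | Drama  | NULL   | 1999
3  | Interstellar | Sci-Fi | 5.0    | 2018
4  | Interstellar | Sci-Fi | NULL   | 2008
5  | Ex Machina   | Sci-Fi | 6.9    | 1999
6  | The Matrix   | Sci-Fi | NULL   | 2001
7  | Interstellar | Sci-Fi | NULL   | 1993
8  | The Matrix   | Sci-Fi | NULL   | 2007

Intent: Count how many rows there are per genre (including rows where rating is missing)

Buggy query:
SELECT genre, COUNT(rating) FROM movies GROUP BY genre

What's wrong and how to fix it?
Bug: COUNT(rating) skips NULLs, so groups with missing rating are undercounted

Fix: Replace COUNT(rating) with COUNT(*)

Corrected query:
SELECT genre, COUNT(*) FROM movies GROUP BY genre

Result:
genre  | COUNT(*)
-------+---------
Drama  | 1       
Sci-Fi | 7       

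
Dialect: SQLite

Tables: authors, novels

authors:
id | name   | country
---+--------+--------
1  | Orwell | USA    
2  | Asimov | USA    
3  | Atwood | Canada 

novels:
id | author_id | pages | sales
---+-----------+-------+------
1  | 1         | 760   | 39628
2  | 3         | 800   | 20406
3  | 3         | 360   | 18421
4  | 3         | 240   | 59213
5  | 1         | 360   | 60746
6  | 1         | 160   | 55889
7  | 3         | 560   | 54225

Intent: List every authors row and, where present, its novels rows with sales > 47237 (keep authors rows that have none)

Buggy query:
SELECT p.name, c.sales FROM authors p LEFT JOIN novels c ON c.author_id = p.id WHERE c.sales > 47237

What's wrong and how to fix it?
Bug: A WHERE condition on the right-hand table after LEFT JOIN drops unmatched parents

Fix: Move the right-table condition into the ON clause so unmatched parents are kept

Corrected query:
SELECT p.name, c.sales FROM authors p LEFT JOIN novels c ON c.author_id = p.id AND c.sales > 47237

Result:
name   | sales
-------+------
Orwell | 55889
Orwell | 60746
Asimov | NULL 
Atwood | 54225
Atwood | 59213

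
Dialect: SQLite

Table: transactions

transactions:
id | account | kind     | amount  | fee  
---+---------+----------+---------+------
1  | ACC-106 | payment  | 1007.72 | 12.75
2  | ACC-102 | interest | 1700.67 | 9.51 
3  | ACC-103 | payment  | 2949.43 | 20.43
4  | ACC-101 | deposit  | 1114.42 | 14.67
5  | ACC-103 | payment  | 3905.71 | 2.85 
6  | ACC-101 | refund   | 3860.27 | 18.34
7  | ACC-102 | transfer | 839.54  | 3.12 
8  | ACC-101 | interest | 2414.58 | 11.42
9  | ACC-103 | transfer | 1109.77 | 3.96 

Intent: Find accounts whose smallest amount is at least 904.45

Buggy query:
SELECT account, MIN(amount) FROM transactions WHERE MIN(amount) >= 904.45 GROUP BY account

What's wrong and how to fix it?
Bug: Aggregates like MIN are computed per group after WHERE runs

Fix: Replace WHERE with HAVING after the GROUP BY

Corrected query:
SELECT account, MIN(amount) FROM transactions GROUP BY account HAVING MIN(amount) >= 904.45

Result:
account | MIN(amount)
--------+------------
ACC-101 | 1114.42    
ACC-103 | 1109.77    
ACC-106 | 1007.72    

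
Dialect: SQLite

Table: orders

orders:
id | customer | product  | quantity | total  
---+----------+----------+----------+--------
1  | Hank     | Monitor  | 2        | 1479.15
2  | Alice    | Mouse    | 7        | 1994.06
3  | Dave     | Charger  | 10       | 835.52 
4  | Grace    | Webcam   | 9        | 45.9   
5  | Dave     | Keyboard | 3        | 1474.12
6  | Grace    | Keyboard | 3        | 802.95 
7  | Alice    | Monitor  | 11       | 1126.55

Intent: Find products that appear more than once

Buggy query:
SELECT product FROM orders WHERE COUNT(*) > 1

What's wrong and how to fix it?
Bug: COUNT(*) is an aggregate and cannot be used in WHERE

Fix: GROUP BY product, then filter groups with HAVING COUNT(*) > 1

Corrected query:
SELECT product FROM orders GROUP BY product HAVING COUNT(*) > 1

Result:
product 
--------
Keyboard
Monitor 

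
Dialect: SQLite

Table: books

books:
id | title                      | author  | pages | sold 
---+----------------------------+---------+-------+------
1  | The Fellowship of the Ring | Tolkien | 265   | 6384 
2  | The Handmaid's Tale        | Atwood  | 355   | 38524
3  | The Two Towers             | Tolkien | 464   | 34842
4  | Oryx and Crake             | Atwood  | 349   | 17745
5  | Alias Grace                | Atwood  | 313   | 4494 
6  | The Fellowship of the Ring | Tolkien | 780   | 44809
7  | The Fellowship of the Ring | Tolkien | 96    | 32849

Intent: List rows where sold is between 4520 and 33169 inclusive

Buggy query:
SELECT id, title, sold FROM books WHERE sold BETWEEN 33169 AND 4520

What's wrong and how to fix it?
Bug: BETWEEN expects the lower bound first; with 33169 AND 4520 the range is empty

Fix: Write BETWEEN 4520 AND 33169

Corrected query:
SELECT id, title, sold FROM books WHERE sold BETWEEN 4520 AND 33169

Result:
id | title                      | sold 
---+----------------------------+------
1  | The Fellowship of the Ring | 6384 
4  | Oryx and Crake             | 17745
7  | The Fellowship of the Ring | 32849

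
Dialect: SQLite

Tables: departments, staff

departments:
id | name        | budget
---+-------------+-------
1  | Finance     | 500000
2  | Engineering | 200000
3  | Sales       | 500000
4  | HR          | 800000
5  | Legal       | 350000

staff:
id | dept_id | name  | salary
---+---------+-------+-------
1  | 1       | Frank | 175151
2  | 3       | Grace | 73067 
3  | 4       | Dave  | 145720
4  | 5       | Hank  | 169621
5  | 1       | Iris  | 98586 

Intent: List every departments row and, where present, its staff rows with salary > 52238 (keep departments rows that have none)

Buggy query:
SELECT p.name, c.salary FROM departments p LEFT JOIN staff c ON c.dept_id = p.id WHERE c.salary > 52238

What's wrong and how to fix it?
Bug: Filtering c.salary in WHERE discards the NULL rows produced by LEFT JOIN, turning it into an inner join

Fix: Put 'c.salary > 52238' in the JOIN's ON clause instead of WHERE

Corrected query:
SELECT p.name, c.salary FROM departments p LEFT JOIN staff c ON c.dept_id = p.id AND c.salary > 52238

Result:
name        | salary
------------+-------
Finance     | 98586 
Finance     | 175151
Engineering | NULL  
Sales       | 73067 
HR          | 145720
Legal       | 169621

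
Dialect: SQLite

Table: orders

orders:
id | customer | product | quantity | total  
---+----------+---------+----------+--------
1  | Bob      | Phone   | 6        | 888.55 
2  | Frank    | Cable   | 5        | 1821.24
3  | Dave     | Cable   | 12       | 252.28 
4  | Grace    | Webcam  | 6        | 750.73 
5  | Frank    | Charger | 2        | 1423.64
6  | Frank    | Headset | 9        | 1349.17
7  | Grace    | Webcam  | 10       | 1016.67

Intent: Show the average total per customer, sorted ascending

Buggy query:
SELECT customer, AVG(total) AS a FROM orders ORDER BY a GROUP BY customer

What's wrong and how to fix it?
Bug: GROUP BY must precede ORDER BY

Fix: Move ORDER BY to the end, after GROUP BY

Corrected query:
SELECT customer, AVG(total) AS a FROM orders GROUP BY customer ORDER BY a

Result:
customer | a      
---------+--------
Dave     | 252.28 
Grace    | 883.7  
Bob      | 888.55 
Frank    | 1531.35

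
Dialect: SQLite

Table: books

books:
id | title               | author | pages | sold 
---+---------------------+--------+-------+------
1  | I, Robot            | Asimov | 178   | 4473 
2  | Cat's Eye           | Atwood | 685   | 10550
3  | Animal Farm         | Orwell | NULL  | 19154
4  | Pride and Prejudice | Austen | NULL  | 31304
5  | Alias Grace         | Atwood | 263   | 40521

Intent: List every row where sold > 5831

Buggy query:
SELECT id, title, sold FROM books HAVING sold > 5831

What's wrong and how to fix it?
Bug: HAVING filters the output of aggregation, but this query has no GROUP BY and no aggregate functions, so SQLite rejects it (HAVING clause on a non-aggregate query); the condition here is per row

Fix: Use WHERE for row-level filtering

Corrected query:
SELECT id, title, sold FROM books WHERE sold > 5831

Result:
id | title               | sold 
---+---------------------+------
2  | Cat's Eye           | 10550
3  | Animal Farm         | 19154
4  | Pride and Prejudice | 31304
5  | Alias Grace         | 40521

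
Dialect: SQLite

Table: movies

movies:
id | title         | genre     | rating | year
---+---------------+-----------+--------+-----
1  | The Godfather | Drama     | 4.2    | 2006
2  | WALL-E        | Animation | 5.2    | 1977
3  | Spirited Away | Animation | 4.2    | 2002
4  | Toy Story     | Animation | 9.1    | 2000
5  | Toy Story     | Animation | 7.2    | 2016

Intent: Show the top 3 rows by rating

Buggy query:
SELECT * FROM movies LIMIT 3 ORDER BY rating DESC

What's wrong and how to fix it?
Bug: LIMIT must come after ORDER BY

Fix: Sort with ORDER BY, then apply LIMIT

Corrected query:
SELECT * FROM movies ORDER BY rating DESC LIMIT 3

Result:
id | title     | genre     | rating | year
---+-----------+-----------+--------+-----
4  | Toy Story | Animation | 9.1    | 2000
5  | Toy Story | Animation | 7.2    | 2016
2  | WALL-E    | Animation | 5.2    | 1977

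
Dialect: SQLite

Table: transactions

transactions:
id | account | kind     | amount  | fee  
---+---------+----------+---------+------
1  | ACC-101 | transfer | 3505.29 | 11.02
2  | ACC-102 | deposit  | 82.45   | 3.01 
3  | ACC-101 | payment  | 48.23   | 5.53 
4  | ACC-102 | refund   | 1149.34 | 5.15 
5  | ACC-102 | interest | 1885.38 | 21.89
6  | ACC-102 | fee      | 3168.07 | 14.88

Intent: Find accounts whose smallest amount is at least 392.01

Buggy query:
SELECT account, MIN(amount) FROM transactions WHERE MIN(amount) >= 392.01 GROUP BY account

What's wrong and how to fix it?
Bug: Aggregates like MIN are computed per group after WHERE runs

Fix: Use HAVING for the per-group MIN condition

Corrected query:
SELECT account, MIN(amount) FROM transactions GROUP BY account HAVING MIN(amount) >= 392.01

Result:
(no rows)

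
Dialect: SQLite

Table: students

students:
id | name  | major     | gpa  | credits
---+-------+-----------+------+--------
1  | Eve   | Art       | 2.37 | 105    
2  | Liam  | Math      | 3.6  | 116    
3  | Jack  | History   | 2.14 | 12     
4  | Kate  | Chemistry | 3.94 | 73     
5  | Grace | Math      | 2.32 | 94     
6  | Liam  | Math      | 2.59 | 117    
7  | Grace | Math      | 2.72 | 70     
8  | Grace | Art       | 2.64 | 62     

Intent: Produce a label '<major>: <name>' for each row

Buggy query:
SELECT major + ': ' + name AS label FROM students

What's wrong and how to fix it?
Bug: SQLite uses || for string concatenation; + coerces text to numbers (yielding 0)

Fix: Use the || operator for string concatenation

Corrected query:
SELECT major || ': ' || name AS label FROM students

Result:
label          
---------------
Art: Eve       
Math: Liam     
History: Jack  
Chemistry: Kate
Math: Grace    
Math: Liam     
Math: Grace    
Art: Grace     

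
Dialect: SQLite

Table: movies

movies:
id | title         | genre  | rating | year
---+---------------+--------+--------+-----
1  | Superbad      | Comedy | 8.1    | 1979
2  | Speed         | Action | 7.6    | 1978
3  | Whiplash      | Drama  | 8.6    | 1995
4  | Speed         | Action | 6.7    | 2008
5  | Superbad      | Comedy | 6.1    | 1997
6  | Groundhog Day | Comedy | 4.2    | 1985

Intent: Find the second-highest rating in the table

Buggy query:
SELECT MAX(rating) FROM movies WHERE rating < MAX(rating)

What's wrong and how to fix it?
Bug: MAX(rating) on the right of the comparison is an aggregate-in-WHERE error

Fix: Put the inner MAX in a scalar subquery

Corrected query:
SELECT MAX(rating) FROM movies WHERE rating < (SELECT MAX(rating) FROM movies)

Result:
MAX(rating)
-----------
8.1        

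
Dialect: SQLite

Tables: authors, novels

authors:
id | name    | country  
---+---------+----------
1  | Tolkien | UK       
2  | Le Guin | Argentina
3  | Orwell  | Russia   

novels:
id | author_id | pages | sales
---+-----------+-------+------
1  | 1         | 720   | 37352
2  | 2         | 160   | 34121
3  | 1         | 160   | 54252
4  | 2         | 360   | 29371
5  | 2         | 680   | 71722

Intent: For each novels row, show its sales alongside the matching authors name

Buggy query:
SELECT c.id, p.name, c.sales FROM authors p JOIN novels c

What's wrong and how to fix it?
Bug: JOIN with no ON clause produces a cartesian product; every novels row pairs with every authors row

Fix: Specify the join condition linking the foreign key to the parent id

Corrected query:
SELECT c.id, p.name, c.sales FROM authors p JOIN novels c ON c.author_id = p.id

Result:
id | name    | sales
---+---------+------
1  | Tolkien | 37352
2  | Le Guin | 34121
3  | Tolkien | 54252
4  | Le Guin | 29371
5  | Le Guin | 71722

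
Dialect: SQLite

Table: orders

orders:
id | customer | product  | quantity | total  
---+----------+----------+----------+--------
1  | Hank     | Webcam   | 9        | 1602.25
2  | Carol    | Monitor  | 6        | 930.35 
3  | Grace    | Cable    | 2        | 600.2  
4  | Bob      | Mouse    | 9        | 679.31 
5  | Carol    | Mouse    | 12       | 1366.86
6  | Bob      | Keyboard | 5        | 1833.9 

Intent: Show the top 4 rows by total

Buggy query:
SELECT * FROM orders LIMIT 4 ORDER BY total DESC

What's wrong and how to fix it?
Bug: LIMIT must come after ORDER BY

Fix: Sort with ORDER BY, then apply LIMIT

Corrected query:
SELECT * FROM orders ORDER BY total DESC LIMIT 4

Result:
id | customer | product  | quantity | total  
---+----------+----------+----------+--------
6  | Bob      | Keyboard | 5        | 1833.9 
1  | Hank     | Webcam   | 9        | 1602.25
5  | Carol    | Mouse    | 12       | 1366.86
2  | Carol    | Monitor  | 6        | 930.35 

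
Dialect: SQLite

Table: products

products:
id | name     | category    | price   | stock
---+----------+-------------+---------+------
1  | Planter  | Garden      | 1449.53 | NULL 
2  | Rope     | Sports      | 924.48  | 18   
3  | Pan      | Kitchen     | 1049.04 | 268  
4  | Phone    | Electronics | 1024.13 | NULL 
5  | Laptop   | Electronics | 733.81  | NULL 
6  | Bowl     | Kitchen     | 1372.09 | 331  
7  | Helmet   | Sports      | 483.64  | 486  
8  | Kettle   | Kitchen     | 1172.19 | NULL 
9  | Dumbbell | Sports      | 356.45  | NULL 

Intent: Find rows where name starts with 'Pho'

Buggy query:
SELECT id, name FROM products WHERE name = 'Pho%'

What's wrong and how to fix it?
Bug: '=' compares the literal string including the % character; pattern matching needs LIKE

Fix: Replace '=' with LIKE so 'Pho%' is treated as a pattern

Corrected query:
SELECT id, name FROM products WHERE name LIKE 'Pho%'

Result:
id | name 
---+------
4  | Phone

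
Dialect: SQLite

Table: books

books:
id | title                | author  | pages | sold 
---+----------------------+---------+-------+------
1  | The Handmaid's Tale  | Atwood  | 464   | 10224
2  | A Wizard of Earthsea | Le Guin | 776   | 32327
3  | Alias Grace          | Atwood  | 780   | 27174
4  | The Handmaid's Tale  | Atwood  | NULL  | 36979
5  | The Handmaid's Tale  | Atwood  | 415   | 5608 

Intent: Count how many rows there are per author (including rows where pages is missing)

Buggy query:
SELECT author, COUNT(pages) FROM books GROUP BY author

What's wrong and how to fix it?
Bug: COUNT(column) counts non-NULL values only; rows with NULL pages aren't counted

Fix: Replace COUNT(pages) with COUNT(*)

Corrected query:
SELECT author, COUNT(*) FROM books GROUP BY author

Result:
author  | COUNT(*)
--------+---------
Atwood  | 4       
Le Guin | 1       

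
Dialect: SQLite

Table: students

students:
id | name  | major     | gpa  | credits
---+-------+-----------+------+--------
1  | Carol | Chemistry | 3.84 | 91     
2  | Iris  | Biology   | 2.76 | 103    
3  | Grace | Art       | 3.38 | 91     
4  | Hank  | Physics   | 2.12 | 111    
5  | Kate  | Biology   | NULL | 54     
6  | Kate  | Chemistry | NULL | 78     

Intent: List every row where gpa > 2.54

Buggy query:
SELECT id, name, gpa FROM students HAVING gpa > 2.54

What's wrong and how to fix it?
Bug: This is a non-aggregate query (no GROUP BY, no aggregates), so in SQLite the HAVING clause is invalid here; a row-level condition belongs in WHERE

Fix: Use WHERE for row-level filtering

Corrected query:
SELECT id, name, gpa FROM students WHERE gpa > 2.54

Result:
id | name  | gpa 
---+-------+-----
1  | Carol | 3.84
2  | Iris  | 2.76
3  | Grace | 3.38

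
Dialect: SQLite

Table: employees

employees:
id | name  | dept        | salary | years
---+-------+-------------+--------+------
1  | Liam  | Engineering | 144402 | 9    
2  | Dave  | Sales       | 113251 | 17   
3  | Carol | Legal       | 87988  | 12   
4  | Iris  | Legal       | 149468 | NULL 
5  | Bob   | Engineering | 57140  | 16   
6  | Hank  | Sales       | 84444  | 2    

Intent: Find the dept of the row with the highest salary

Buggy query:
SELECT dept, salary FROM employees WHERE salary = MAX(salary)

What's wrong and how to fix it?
Bug: WHERE is evaluated per row; an aggregate over the whole table isn't defined there

Fix: Wrap MAX in a scalar subquery so WHERE compares against a single value

Corrected query:
SELECT dept, salary FROM employees WHERE salary = (SELECT MAX(salary) FROM employees)

Result:
dept  | salary
------+-------
Legal | 149468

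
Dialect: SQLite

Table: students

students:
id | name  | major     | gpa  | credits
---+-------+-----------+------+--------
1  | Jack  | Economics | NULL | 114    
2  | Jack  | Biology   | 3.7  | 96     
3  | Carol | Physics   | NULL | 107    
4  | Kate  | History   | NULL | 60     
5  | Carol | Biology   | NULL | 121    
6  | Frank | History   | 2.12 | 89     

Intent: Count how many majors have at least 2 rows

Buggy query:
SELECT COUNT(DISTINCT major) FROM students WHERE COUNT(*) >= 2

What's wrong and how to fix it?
Bug: COUNT(*) cannot appear in WHERE; the per-group count doesn't exist yet

Fix: Group first with HAVING COUNT(*) >= 2, then COUNT the resulting groups

Corrected query:
SELECT COUNT(*) FROM (SELECT major FROM students GROUP BY major HAVING COUNT(*) >= 2)

Result:
COUNT(*)
--------
2       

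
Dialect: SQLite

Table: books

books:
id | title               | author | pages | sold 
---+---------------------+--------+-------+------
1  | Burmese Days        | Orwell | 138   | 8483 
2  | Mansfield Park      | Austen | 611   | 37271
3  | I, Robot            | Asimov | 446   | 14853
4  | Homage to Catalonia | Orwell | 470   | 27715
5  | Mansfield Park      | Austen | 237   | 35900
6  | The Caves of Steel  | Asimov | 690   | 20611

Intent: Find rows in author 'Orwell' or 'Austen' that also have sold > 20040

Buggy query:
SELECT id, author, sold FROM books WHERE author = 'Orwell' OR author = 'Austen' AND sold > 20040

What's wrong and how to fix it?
Bug: AND binds tighter than OR, so this parses as author = 'Orwell' OR (author = 'Austen' AND sold > 20040)

Fix: Add parentheses around the OR so the AND applies to both alternatives

Corrected query:
SELECT id, author, sold FROM books WHERE (author = 'Orwell' OR author = 'Austen') AND sold > 20040

Result:
id | author | sold 
---+--------+------
2  | Austen | 37271
4  | Orwell | 27715
5  | Austen | 35900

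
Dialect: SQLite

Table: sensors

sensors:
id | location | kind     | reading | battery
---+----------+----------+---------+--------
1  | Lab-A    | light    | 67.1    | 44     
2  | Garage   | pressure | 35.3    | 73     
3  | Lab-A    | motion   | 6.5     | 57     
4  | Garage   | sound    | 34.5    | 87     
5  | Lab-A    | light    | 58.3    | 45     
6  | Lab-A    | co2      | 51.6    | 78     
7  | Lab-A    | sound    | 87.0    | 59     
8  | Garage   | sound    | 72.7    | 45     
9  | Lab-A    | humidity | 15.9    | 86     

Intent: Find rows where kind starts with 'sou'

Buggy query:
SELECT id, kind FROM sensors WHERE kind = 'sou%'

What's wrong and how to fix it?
Bug: '=' compares the literal string including the % character; pattern matching needs LIKE

Fix: Replace '=' with LIKE so 'sou%' is treated as a pattern

Corrected query:
SELECT id, kind FROM sensors WHERE kind LIKE 'sou%'

Result:
id | kind 
---+------
4  | sound
7  | sound
8  | sound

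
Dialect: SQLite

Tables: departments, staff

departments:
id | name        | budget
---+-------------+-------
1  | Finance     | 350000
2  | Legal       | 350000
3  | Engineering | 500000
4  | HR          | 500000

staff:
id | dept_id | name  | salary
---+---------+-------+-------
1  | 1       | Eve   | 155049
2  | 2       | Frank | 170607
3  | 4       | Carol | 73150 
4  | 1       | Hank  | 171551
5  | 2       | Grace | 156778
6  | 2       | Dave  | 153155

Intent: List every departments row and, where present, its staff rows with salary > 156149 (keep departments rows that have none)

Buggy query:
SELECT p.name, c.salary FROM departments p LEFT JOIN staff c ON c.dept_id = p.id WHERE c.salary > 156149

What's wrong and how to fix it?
Bug: A WHERE condition on the right-hand table after LEFT JOIN drops unmatched parents

Fix: Move the right-table condition into the ON clause so unmatched parents are kept

Corrected query:
SELECT p.name, c.salary FROM departments p LEFT JOIN staff c ON c.dept_id = p.id AND c.salary > 156149

Result:
name        | salary
------------+-------
Finance     | 171551
Legal       | 156778
Legal       | 170607
Engineering | NULL  
HR          | NULL  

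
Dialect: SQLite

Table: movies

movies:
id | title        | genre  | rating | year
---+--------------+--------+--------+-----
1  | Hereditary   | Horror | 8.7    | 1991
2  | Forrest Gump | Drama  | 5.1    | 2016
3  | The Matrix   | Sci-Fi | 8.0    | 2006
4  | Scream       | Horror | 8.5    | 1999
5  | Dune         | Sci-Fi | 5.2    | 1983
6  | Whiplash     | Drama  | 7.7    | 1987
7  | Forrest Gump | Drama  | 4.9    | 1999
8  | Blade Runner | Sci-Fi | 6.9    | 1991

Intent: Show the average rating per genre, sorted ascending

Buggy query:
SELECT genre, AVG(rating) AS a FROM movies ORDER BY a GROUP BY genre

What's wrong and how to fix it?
Bug: ORDER BY appears before GROUP BY; SQL clause order requires GROUP BY first

Fix: Move ORDER BY to the end, after GROUP BY

Corrected query:
SELECT genre, AVG(rating) AS a FROM movies GROUP BY genre ORDER BY a

Result:
genre  | a  
-------+----
Drama  | 5.9
Sci-Fi | 6.7
Horror | 8.6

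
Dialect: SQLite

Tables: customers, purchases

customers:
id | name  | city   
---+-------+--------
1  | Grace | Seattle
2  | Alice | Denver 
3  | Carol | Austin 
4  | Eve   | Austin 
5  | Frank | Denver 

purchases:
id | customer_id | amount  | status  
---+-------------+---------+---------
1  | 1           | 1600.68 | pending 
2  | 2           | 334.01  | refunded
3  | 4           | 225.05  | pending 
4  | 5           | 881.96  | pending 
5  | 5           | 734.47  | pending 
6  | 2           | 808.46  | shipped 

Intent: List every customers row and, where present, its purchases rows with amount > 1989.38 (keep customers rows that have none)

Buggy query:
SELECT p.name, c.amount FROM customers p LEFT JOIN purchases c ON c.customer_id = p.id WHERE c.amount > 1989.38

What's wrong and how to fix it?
Bug: A WHERE condition on the right-hand table after LEFT JOIN drops unmatched parents

Fix: Put 'c.amount > 1989.38' in the JOIN's ON clause instead of WHERE

Corrected query:
SELECT p.name, c.amount FROM customers p LEFT JOIN purchases c ON c.customer_id = p.id AND c.amount > 1989.38

Result:
name  | amount
------+-------
Grace | NULL  
Alice | NULL  
Carol | NULL  
Eve   | NULL  
Frank | NULL  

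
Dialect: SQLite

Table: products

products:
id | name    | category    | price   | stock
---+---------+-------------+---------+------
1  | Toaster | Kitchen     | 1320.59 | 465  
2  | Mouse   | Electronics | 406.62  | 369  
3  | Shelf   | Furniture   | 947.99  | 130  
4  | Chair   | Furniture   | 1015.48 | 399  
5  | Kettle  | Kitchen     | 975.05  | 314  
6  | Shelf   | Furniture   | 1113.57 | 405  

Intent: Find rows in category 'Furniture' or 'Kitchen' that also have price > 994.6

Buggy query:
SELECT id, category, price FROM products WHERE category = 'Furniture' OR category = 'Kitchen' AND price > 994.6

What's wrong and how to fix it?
Bug: Without parentheses, AND is evaluated before OR, so the price filter only applies to the 'Kitchen' branch

Fix: Add parentheses around the OR so the AND applies to both alternatives

Corrected query:
SELECT id, category, price FROM products WHERE (category = 'Furniture' OR category = 'Kitchen') AND price > 994.6

Result:
id | category  | price  
---+-----------+--------
1  | Kitchen   | 1320.59
4  | Furniture | 1015.48
6  | Furniture | 1113.57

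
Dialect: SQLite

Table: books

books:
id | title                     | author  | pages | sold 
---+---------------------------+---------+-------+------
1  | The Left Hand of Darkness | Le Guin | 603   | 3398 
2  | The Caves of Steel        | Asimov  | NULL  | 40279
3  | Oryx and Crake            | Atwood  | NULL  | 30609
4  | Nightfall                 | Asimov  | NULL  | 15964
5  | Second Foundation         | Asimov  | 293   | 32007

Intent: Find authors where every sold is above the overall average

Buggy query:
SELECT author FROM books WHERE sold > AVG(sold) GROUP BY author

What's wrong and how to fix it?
Bug: WHERE evaluates per row before aggregation, so AVG() is unavailable

Fix: Use a subquery for AVG and a HAVING MIN(...) filter so the condition holds for every row in the group

Corrected query:
SELECT author FROM books GROUP BY author HAVING MIN(sold) > (SELECT AVG(sold) FROM books)

Result:
author
------
Atwood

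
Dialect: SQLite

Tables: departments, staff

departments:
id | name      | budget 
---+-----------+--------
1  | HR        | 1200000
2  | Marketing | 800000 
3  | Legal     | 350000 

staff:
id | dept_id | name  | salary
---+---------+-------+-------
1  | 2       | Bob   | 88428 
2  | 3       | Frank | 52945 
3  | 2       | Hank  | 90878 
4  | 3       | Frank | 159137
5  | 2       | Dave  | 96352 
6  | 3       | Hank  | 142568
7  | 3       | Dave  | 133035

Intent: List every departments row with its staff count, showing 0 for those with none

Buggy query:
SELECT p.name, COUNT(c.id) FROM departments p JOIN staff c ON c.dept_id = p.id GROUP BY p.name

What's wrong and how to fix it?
Bug: An inner join excludes parents with zero children

Fix: Switch to LEFT JOIN to retain unmatched parent rows

Corrected query:
SELECT p.name, COUNT(c.id) FROM departments p LEFT JOIN staff c ON c.dept_id = p.id GROUP BY p.name

Result:
name      | COUNT(c.id)
----------+------------
HR        | 0          
Legal     | 4          
Marketing | 3          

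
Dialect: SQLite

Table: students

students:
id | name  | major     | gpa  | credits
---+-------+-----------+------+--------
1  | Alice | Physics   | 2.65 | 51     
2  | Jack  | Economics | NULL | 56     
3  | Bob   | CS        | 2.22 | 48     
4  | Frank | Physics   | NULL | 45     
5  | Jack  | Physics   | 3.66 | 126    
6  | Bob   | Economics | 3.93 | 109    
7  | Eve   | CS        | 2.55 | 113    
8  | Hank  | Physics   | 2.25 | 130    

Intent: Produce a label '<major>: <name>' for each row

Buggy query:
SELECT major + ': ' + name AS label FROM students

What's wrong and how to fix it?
Bug: SQLite uses || for string concatenation; + coerces text to numbers (yielding 0)

Fix: Replace + with || to concatenate text

Corrected query:
SELECT major || ': ' || name AS label FROM students

Result:
label          
---------------
Physics: Alice 
Economics: Jack
CS: Bob        
Physics: Frank 
Physics: Jack  
Economics: Bob 
CS: Eve        
Physics: Hank  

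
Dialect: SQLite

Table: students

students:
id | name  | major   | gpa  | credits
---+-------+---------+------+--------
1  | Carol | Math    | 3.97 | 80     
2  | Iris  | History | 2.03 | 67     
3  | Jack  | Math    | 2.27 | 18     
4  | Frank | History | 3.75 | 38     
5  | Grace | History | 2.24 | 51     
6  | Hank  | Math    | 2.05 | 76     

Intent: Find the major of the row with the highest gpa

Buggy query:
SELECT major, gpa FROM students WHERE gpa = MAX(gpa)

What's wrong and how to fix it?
Bug: WHERE is evaluated per row; an aggregate over the whole table isn't defined there

Fix: Wrap MAX in a scalar subquery so WHERE compares against a single value

Corrected query:
SELECT major, gpa FROM students WHERE gpa = (SELECT MAX(gpa) FROM students)

Result:
major | gpa 
------+-----
Math  | 3.97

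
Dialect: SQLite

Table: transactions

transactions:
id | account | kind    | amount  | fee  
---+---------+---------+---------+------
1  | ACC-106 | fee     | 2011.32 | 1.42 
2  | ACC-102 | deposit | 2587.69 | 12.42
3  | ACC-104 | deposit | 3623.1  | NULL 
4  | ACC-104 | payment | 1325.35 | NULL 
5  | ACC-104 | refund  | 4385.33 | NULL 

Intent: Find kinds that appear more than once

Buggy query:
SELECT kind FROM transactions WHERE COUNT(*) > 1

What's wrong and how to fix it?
Bug: WHERE can't reference COUNT(*); aggregates are computed after WHERE

Fix: Group first, then use HAVING for the count condition

Corrected query:
SELECT kind FROM transactions GROUP BY kind HAVING COUNT(*) > 1

Result:
kind   
-------
deposit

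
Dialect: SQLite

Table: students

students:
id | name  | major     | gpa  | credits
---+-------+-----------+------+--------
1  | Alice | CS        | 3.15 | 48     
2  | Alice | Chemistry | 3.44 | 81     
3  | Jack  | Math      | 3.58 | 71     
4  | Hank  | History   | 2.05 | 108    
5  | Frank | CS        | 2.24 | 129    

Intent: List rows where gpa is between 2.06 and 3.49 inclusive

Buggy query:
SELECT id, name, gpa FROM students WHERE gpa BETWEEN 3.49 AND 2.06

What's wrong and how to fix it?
Bug: BETWEEN expects the lower bound first; with 3.49 AND 2.06 the range is empty

Fix: Write BETWEEN 2.06 AND 3.49

Corrected query:
SELECT id, name, gpa FROM students WHERE gpa BETWEEN 2.06 AND 3.49

Result:
id | name  | gpa 
---+-------+-----
1  | Alice | 3.15
2  | Alice | 3.44
5  | Frank | 2.24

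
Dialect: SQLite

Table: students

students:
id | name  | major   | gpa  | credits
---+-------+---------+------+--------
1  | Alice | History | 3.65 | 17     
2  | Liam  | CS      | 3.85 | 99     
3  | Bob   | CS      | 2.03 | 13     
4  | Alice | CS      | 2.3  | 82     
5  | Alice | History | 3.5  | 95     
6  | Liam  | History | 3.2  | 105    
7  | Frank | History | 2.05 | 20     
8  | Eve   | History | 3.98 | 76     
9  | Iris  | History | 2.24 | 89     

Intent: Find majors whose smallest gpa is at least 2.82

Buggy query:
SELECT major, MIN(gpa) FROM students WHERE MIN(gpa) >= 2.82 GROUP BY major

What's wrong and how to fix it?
Bug: MIN() in WHERE is a misuse of aggregate

Fix: Replace WHERE with HAVING after the GROUP BY

Corrected query:
SELECT major, MIN(gpa) FROM students GROUP BY major HAVING MIN(gpa) >= 2.82

Result:
(no rows)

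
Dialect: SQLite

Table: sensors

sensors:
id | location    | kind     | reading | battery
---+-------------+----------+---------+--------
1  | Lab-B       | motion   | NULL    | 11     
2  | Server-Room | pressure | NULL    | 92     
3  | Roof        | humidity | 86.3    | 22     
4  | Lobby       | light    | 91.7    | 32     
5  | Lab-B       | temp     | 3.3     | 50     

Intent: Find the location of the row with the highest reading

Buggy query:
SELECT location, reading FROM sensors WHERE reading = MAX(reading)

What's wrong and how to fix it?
Bug: MAX(reading) is an aggregate and cannot be used directly in WHERE

Fix: Wrap MAX in a scalar subquery so WHERE compares against a single value

Corrected query:
SELECT location, reading FROM sensors WHERE reading = (SELECT MAX(reading) FROM sensors)

Result:
location | reading
---------+--------
Lobby    | 91.7   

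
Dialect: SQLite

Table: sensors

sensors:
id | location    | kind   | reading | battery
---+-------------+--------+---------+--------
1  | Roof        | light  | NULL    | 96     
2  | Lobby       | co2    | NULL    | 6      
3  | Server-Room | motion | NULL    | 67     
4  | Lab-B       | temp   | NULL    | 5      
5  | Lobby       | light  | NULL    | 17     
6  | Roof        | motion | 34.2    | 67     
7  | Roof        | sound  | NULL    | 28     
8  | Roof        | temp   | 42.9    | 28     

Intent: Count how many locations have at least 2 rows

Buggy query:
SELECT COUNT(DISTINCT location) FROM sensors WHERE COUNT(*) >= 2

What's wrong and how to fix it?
Bug: COUNT(*) cannot appear in WHERE; the per-group count doesn't exist yet

Fix: Use a subquery that GROUPs and filters with HAVING, then count its rows

Corrected query:
SELECT COUNT(*) FROM (SELECT location FROM sensors GROUP BY location HAVING COUNT(*) >= 2)

Result:
COUNT(*)
--------
2       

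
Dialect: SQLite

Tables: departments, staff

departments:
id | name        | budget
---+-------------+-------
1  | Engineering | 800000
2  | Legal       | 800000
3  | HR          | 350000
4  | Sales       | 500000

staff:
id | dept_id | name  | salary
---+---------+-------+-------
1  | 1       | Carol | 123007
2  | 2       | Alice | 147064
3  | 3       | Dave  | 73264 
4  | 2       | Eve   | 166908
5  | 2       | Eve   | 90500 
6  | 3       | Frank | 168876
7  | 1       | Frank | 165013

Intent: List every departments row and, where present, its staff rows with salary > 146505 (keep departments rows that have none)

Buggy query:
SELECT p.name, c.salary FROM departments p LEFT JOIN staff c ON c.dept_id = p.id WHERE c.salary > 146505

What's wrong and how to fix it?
Bug: A WHERE condition on the right-hand table after LEFT JOIN drops unmatched parents

Fix: Put 'c.salary > 146505' in the JOIN's ON clause instead of WHERE

Corrected query:
SELECT p.name, c.salary FROM departments p LEFT JOIN staff c ON c.dept_id = p.id AND c.salary > 146505

Result:
name        | salary
------------+-------
Engineering | 165013
Legal       | 147064
Legal       | 166908
HR          | 168876
Sales       | NULL  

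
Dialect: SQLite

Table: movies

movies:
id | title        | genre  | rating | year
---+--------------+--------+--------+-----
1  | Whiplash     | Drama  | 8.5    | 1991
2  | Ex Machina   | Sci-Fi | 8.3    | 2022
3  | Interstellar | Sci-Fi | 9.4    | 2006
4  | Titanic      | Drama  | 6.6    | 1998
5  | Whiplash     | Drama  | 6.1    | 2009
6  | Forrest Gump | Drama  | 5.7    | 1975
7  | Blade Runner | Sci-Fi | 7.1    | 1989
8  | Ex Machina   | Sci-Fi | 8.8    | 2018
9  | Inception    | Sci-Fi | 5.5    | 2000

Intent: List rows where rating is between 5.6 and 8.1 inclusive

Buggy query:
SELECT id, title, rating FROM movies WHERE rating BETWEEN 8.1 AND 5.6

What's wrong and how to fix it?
Bug: BETWEEN expects the lower bound first; with 8.1 AND 5.6 the range is empty

Fix: Write BETWEEN 5.6 AND 8.1

Corrected query:
SELECT id, title, rating FROM movies WHERE rating BETWEEN 5.6 AND 8.1

Result:
id | title        | rating
---+--------------+-------
4  | Titanic      | 6.6   
5  | Whiplash     | 6.1   
6  | Forrest Gump | 5.7   
7  | Blade Runner | 7.1   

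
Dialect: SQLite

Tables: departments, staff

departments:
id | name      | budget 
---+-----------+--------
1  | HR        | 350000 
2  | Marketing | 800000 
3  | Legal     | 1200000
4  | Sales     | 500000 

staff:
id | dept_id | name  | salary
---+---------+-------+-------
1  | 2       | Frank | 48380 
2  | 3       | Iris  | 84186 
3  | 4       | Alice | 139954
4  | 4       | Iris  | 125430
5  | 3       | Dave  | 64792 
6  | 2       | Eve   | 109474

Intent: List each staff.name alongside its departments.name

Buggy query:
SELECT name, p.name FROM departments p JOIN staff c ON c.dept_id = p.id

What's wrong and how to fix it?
Bug: 'name' exists in both joined tables, so the database can't tell which one is meant

Fix: Prefix ambiguous columns with the table alias

Corrected query:
SELECT c.name, p.name FROM departments p JOIN staff c ON c.dept_id = p.id

Result:
name  | name     
------+----------
Frank | Marketing
Iris  | Legal    
Alice | Sales    
Iris  | Sales    
Dave  | Legal    
Eve   | Marketing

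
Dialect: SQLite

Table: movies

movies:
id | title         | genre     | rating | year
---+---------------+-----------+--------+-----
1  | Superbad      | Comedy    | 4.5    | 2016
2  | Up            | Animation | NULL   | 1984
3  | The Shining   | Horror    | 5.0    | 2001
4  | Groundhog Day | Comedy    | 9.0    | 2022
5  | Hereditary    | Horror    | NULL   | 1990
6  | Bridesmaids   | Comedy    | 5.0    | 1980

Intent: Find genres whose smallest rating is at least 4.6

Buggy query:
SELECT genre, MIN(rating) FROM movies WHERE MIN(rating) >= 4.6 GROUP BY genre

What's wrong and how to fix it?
Bug: MIN() in WHERE is a misuse of aggregate

Fix: Replace WHERE with HAVING after the GROUP BY

Corrected query:
SELECT genre, MIN(rating) FROM movies GROUP BY genre HAVING MIN(rating) >= 4.6

Result:
genre  | MIN(rating)
-------+------------
Horror | 5          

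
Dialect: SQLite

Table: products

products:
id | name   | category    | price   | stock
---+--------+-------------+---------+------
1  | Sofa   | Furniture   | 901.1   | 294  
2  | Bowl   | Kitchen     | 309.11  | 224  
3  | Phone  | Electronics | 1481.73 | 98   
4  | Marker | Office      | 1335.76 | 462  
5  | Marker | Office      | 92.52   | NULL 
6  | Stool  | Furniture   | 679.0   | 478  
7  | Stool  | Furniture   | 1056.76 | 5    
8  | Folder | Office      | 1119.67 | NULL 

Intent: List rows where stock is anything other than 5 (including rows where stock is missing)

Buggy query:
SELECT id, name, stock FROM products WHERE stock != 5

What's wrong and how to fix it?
Bug: 'stock != 5' is unknown when stock is NULL, so NULL rows are silently excluded

Fix: Add an explicit OR stock IS NULL to include the missing-value rows

Corrected query:
SELECT id, name, stock FROM products WHERE stock != 5 OR stock IS NULL

Result:
id | name   | stock
---+--------+------
1  | Sofa   | 294  
2  | Bowl   | 224  
3  | Phone  | 98   
4  | Marker | 462  
5  | Marker | NULL 
6  | Stool  | 478  
8  | Folder | NULL 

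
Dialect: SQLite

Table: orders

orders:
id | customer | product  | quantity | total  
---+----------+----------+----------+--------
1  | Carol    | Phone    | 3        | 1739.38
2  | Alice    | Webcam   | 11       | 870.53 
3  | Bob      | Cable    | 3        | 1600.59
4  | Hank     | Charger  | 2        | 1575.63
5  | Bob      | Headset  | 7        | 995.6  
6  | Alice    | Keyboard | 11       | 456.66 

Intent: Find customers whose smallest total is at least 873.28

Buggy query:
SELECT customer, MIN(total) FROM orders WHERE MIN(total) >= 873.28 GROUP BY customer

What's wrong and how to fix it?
Bug: Aggregates like MIN are computed per group after WHERE runs

Fix: Use HAVING for the per-group MIN condition

Corrected query:
SELECT customer, MIN(total) FROM orders GROUP BY customer HAVING MIN(total) >= 873.28

Result:
customer | MIN(total)
---------+-----------
Bob      | 995.6     
Carol    | 1739.38   
Hank     | 1575.63   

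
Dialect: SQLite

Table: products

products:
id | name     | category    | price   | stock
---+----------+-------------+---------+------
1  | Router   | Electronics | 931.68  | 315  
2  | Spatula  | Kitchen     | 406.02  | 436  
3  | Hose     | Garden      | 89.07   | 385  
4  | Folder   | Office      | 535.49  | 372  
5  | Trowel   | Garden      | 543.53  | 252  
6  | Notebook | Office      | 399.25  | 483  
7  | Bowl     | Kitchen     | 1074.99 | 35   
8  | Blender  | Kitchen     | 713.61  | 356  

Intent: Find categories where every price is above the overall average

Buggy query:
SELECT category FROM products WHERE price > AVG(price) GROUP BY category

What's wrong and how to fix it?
Bug: AVG() is an aggregate; it can't sit directly in WHERE

Fix: Compute the overall average in a scalar subquery and compare each group's MIN against it in HAVING

Corrected query:
SELECT category FROM products GROUP BY category HAVING MIN(price) > (SELECT AVG(price) FROM products)

Result:
category   
-----------
Electronics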